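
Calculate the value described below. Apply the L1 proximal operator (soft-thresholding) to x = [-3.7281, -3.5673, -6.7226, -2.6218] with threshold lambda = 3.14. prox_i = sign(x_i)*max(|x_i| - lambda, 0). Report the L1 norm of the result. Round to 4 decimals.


Soft-thresholding with lambda = 3.14:
prox(-3.7281) = sign(-3.7281)*max(|-3.7281| - 3.14, 0) = -0.5881
prox(-3.5673) = sign(-3.5673)*max(|-3.5673| - 3.14, 0) = -0.4273
prox(-6.7226) = sign(-6.7226)*max(|-6.7226| - 3.14, 0) = -3.5826
prox(-2.6218) = sign(-2.6218)*max(|-2.6218| - 3.14, 0) = 0.0
prox(x) = [-0.5881, -0.4273, -3.5826, 0.0]
||prox(x)||_1 = 0.5881 + 0.4273 + 3.5826 + 0.0 = 4.598


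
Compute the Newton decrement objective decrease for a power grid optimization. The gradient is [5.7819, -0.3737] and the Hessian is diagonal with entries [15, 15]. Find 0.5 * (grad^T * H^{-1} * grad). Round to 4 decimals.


Step 1: H is diagonal, so H^(-1) * g = [0.3855, -0.0249].
Step 2: g^T H^(-1) g = sum_i g_i^2 / H_ii
  = (5.7819)^2/15 + (-0.3737)^2/15
  = 2.2287 + 0.0093 = 2.238
Step 3: Objective decrease = 0.5 * g^T H^(-1) g = 1.119


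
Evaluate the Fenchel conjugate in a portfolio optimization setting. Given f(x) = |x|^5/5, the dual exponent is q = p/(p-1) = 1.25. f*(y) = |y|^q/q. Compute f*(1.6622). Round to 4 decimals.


The conjugate exponent q satisfies 1/p + 1/q = 1.
p = 5, so q = 5/(5 - 1) = 1.25
|y|^q = 1.6622^1.25 = 1.8874
f*(1.6622) = 1.8874 / 1.25 = 1.5099


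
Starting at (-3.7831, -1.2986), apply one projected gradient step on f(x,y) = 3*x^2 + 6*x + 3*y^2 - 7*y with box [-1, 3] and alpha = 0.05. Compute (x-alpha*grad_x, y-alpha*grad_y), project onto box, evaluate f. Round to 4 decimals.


Step 1: Compute gradient at (-3.7831, -1.2986).
grad_x = 2*3*-3.7831 + 6 = -16.6986
grad_y = 2*3*-1.2986 - 7 = -14.7916
Step 2: Gradient step.
x_raw = -3.7831 - 0.05*-16.6986 = -2.9482
y_raw = -1.2986 - 0.05*-14.7916 = -0.559
Step 3: Project onto [-1, 3].
x_proj = clip(-2.9482) = -1.0
y_proj = clip(-0.559) = -0.559
Step 4: Evaluate f.
f(-1.0, -0.559) = 1.8507


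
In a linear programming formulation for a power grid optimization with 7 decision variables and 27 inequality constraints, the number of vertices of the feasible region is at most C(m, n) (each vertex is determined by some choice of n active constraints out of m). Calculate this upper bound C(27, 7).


Each vertex corresponds to some choice of n active constraints out of m, so the number of vertices is at most C(m, n) = m! / (n!(m-n)!).
m = 27, n = 7
Numerator: 27 * 26 * 25 * 24 * 23 * 22 * 21
Denominator: 7! = 5040
C(27, 7) = 888030


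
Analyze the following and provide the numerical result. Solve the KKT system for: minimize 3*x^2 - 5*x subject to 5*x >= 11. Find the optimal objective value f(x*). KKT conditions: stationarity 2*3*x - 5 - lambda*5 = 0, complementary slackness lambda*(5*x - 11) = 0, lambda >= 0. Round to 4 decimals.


Step 1: Try lambda = 0 (constraint inactive).
x_unc = 5/(2*3) = 0.8333
Check: 5*0.8333 = 4.1665 < 11 -- violated!
Step 2: Constraint must be active: 5*x = 11
x* = 11/5 = 2.2
lambda = (2*3*2.2 - 5)/5 = 1.64
Step 3: Compute optimal value.
f(x*) = 3*2.2^2 - 5*2.2 = 3.52


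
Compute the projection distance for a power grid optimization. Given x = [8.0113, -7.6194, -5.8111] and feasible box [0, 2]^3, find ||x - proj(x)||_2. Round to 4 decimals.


Project each component onto [0, 2].
clip(8.0113) = 2.0, clip(-7.6194) = 0.0, clip(-5.8111) = 0.0
Projection = [2.0, 0.0, 0.0]
Squared diffs: [36.1357, 58.0553, 33.7689]
Distance = sqrt(127.9599) = 11.3119


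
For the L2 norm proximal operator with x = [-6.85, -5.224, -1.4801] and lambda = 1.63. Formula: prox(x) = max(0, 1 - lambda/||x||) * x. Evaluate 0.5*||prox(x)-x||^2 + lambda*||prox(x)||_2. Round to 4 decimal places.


Step 1: Compute ||x||.
||x|| = 8.7409
Step 2: Compute scaling factor.
scale = max(0, 1 - 1.63/8.7409) = 0.8135
Step 3: prox(x) = [-5.5726, -4.2498, -1.2041]
||prox(x)|| = 7.1109
Step 4: Proximal objective.
0.5*||prox-x||^2 = 1.3285
lambda*||prox|| = 11.5908
Total = 12.9192


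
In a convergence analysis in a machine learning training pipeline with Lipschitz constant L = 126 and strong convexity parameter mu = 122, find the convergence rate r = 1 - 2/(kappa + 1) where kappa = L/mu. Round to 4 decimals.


Step 1: Compute the condition number.
kappa = L/mu = 126/122 = 1.0328
Step 2: Compute the convergence rate.
r = 1 - 2/(kappa + 1) = 1 - 2*mu/(L + mu) = (L - mu)/(L + mu) = 4/248 = 0.0161


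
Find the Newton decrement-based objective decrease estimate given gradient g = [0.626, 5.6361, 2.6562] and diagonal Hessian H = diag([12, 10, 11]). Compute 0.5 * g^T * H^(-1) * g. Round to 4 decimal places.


Step 1: H is diagonal, so H^(-1) * g = [0.0522, 0.5636, 0.2415].
Step 2: g^T H^(-1) g = sum_i g_i^2 / H_ii
  = (0.626)^2/12 + (5.6361)^2/10 + (2.6562)^2/11
  = 0.0327 + 3.1766 + 0.6414 = 3.8506
Step 3: Objective decrease = 0.5 * g^T H^(-1) g = 1.9253


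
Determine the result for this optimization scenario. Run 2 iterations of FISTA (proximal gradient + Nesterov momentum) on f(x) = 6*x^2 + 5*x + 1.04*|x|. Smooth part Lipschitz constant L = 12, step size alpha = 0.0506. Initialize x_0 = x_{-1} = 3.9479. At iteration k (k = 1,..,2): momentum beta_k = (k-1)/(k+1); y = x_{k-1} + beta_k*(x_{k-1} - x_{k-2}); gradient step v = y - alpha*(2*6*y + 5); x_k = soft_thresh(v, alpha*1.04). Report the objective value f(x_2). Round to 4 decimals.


FISTA on f(x) = 6*x^2 + 5*x + 1.04*|x|
L = 12, alpha = 0.0506
Iteration 1: beta = 0.0, y = 3.9479 + 0.0*(3.9479 - 3.9479) = 3.9479
  grad(y) = 52.3748, v = y - alpha*grad = 1.2977
  prox(v) = soft_thresh(1.2977, 0.0526) = 1.2451
Iteration 2: beta = 0.3333, y = 1.2451 + 0.3333*(1.2451 - 3.9479) = 0.3442
  grad(y) = 9.1302, v = y - alpha*grad = -0.1178
  prox(v) = soft_thresh(-0.1178, 0.0526) = -0.0652
f(x_2) = 6*(-0.0652)^2 + 5*(-0.0652) + 1.04*|-0.0652| = -0.2326


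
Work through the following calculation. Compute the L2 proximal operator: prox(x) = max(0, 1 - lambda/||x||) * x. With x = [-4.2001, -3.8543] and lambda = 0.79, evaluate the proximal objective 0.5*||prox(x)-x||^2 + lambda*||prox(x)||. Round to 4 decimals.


Step 1: Compute ||x||.
||x|| = 5.7006
Step 2: Compute scaling factor.
scale = max(0, 1 - 0.79/5.7006) = 0.8614
Step 3: prox(x) = [-3.618, -3.3202]
||prox(x)|| = 4.9106
Step 4: Proximal objective.
0.5*||prox-x||^2 = 0.3121
lambda*||prox|| = 3.8794
Total = 4.1914


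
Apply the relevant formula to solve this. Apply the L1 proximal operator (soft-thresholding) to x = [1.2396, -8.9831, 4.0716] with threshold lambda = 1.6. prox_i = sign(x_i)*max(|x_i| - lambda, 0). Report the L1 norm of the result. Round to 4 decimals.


Soft-thresholding with lambda = 1.6:
prox(1.2396) = sign(1.2396)*max(|1.2396| - 1.6, 0) = 0.0
prox(-8.9831) = sign(-8.9831)*max(|-8.9831| - 1.6, 0) = -7.3831
prox(4.0716) = sign(4.0716)*max(|4.0716| - 1.6, 0) = 2.4716
prox(x) = [0.0, -7.3831, 2.4716]
||prox(x)||_1 = 0.0 + 7.3831 + 2.4716 = 9.8547


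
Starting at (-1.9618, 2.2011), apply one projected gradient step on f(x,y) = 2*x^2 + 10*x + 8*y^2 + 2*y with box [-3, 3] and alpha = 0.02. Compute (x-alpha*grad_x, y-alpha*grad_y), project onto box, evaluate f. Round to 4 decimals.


Step 1: Compute gradient at (-1.9618, 2.2011).
grad_x = 2*2*-1.9618 + 10 = 2.1528
grad_y = 2*8*2.2011 + 2 = 37.2176
Step 2: Gradient step.
x_raw = -1.9618 - 0.02*2.1528 = -2.0049
y_raw = 2.2011 - 0.02*37.2176 = 1.4567
Step 3: Project onto [-3, 3].
x_proj = clip(-2.0049) = -2.0049
y_proj = clip(1.4567) = 1.4567
Step 4: Evaluate f.
f(-2.0049, 1.4567) = 7.8807


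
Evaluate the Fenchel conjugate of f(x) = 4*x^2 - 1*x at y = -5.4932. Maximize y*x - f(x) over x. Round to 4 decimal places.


f*(y) = sup_x {y*x - a*x^2 - b*x} = sup_x {(y-b)*x - a*x^2}
FOC: (y - b) - 2a*x = 0 => x* = (y - b)/(2a)
x* = (-5.4932 + 1)/(2*4) = -0.5617
f*(-5.4932) = (y-b)^2/(4a) = (-5.4932 + 1)^2/(4*4)
= 20.1888/16 = 1.2618


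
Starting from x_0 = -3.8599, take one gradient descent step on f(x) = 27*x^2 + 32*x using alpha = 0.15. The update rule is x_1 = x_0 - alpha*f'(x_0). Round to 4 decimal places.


We compute the gradient at x_0 and apply the update.
f'(x) = 54*x + 32
f'(-3.8599) = 54*-3.8599 + 32 = -176.4346
x_1 = -3.8599 - 0.15*-176.4346 = 22.6053


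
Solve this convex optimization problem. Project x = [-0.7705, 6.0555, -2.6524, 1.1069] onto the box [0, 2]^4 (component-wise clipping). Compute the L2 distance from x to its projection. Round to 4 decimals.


Project each component onto [0, 2].
clip(-0.7705) = 0.0, clip(6.0555) = 2.0, clip(-2.6524) = 0.0, clip(1.1069) = 1.1069
Projection = [0.0, 2.0, 0.0, 1.1069]
Squared diffs: [0.5937, 16.4471, 7.0352, 0.0]
Distance = sqrt(24.076) = 4.9067


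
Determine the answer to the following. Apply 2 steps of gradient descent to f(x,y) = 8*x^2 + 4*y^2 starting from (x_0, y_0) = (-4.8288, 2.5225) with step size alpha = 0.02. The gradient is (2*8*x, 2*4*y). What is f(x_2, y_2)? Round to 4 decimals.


Gradient descent on f(x,y) = 8*x^2 + 4*y^2.
Starting point: (-4.8288, 2.5225), alpha = 0.02
Step 1: grad_x = 2*8*-4.8288 = -77.2608, grad_y = 2*4*2.5225 = 20.18
  x_1 = -4.8288 - 0.02*-77.2608 = -3.2836
  y_1 = 2.5225 - 0.02*20.18 = 2.1189
Step 2: grad_x = 2*8*-3.2836 = -52.5373, grad_y = 2*4*2.1189 = 16.9512
  x_2 = -3.2836 - 0.02*-52.5373 = -2.2328
  y_2 = 2.1189 - 0.02*16.9512 = 1.7799
f(-2.2328, 1.7799) = 8*(-2.2328)^2 + 4*1.7799^2 = 52.5563


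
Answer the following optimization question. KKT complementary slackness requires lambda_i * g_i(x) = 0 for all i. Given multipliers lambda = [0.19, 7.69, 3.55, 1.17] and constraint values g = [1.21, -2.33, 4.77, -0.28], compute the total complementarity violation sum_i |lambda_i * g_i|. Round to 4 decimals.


KKT complementary slackness check:
lambda_1 * g_1 = 0.19 * 1.21 = 0.2299
lambda_2 * g_2 = 7.69 * -2.33 = -17.9177
lambda_3 * g_3 = 3.55 * 4.77 = 16.9335
lambda_4 * g_4 = 1.17 * -0.28 = -0.3276
Total violation = 0.2299 + 17.9177 + 16.9335 + 0.3276 = 35.4087


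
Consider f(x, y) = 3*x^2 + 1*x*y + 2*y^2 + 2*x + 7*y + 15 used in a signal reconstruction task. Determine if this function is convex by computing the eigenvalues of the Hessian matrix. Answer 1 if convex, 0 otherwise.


The Hessian of f(x,y) = 3*x^2 + 1*x*y + 2*y^2 + 2*x + 7*y + 15 is:
H = [[6, 1], [1, 4]]
Trace = 6 + 4 = 10
Determinant = 6*4 - (1)^2 = 23
Discriminant = (10)^2 - 4*23 = 8.0
Eigenvalues: lambda_1 = 3.5858, lambda_2 = 6.4142
The function is convex.

1


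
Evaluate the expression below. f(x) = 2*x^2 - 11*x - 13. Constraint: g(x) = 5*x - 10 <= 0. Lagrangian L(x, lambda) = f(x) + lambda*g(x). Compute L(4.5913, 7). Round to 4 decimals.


Step 1: Evaluate f(x).
f(4.5913) = 2*4.5913^2 - 11*4.5913 - 13 = -21.3442
Step 2: Evaluate g(x).
g(4.5913) = 5*4.5913 - 10 = 12.9565
Step 3: Compute Lagrangian.
L = -21.3442 + 7*12.9565 = 69.3513


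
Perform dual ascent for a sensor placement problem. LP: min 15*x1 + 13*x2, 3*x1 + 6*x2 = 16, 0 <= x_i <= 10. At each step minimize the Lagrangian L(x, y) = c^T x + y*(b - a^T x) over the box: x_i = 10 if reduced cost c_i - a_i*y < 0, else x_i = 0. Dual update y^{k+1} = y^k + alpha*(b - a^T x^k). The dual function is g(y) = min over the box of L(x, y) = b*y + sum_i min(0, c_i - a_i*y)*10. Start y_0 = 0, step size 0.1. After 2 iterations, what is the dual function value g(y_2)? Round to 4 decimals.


Dual ascent for LP: min 15*x1 + 13*x2, 3*x1 + 6*x2 = 16, 0 <= x_i <= 10
Step 1: y^k = 0.0, reduced costs: (15.0, 13.0)
  x^k = (0.0, 0.0), subgradient = b - a^T x = 16.0
  y^{k+1} = 0.0 + 0.1*16.0 = 1.6
Step 2: y^k = 1.6, reduced costs: (10.2, 3.4)
  x^k = (0.0, 0.0), subgradient = b - a^T x = 16.0
  y^{k+1} = 1.6 + 0.1*16.0 = 3.2
Dual objective at y_2 = 3.2: reduced costs (5.4, -6.2), box minimizer x = (0.0, 10.0)
g(y_2) = b*y + (c1 - a1*y)*x1 + (c2 - a2*y)*x2 = 16*3.2 + 5.4*0.0 + (-6.2)*10.0 = 51.2 + 0.0 - 62.0 = -10.8


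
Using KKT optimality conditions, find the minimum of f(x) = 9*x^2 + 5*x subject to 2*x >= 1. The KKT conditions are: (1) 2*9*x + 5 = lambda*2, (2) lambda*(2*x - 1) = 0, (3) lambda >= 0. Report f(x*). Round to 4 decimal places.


Step 1: Try lambda = 0 (constraint inactive).
x_unc = -5/(2*9) = -0.2778
Check: 2*-0.2778 = -0.5556 < 1 -- violated!
Step 2: Constraint must be active: 2*x = 1
x* = 1/2 = 0.5
lambda = (2*9*0.5 + 5)/2 = 7.0
Step 3: Compute optimal value.
f(x*) = 9*0.5^2 + 5*0.5 = 4.75


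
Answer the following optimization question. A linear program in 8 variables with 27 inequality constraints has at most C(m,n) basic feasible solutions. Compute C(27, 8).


Each vertex corresponds to some choice of n active constraints out of m, so the number of vertices is at most C(m, n) = m! / (n!(m-n)!).
m = 27, n = 8
Numerator: 27 * 26 * 25 * 24 * 23 * 22 * 21 * 20
Denominator: 8! = 40320
C(27, 8) = 2220075


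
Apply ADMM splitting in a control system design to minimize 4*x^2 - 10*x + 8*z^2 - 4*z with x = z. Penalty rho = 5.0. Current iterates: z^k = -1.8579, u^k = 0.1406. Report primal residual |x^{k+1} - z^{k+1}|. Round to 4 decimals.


ADMM iteration with rho = 5.0, z^k = -1.8579, u^k = 0.1406
Step 1: x-update.
Minimize 4*x^2 - 10*x + (5.0/2)*(x + 1.8579 + 0.1406)^2
FOC: (2*4 + 5.0)*x = 10 + 5.0*(-1.8579 - 0.1406)
x^{k+1} = 0.0006
Step 2: z-update.
Minimize 8*z^2 - 4*z + (5.0/2)*(0.0006 - z + 0.1406)^2
FOC: (2*8 + 5.0)*z = 4 + 5.0*(0.0006 + 0.1406)
z^{k+1} = 0.2241
Step 3: u-update.
u^{k+1} = 0.1406 + 0.0006 - 0.2241 = -0.0829
Step 4: Primal residual = |0.0006 - 0.2241| = 0.2235


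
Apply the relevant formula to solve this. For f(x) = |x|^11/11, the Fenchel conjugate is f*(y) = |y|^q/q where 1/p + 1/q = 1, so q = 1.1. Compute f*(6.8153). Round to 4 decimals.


The conjugate exponent q satisfies 1/p + 1/q = 1.
p = 11, so q = 11/(11 - 1) = 1.1
|y|^q = 6.8153^1.1 = 8.2572
f*(6.8153) = 8.2572 / 1.1 = 7.5066


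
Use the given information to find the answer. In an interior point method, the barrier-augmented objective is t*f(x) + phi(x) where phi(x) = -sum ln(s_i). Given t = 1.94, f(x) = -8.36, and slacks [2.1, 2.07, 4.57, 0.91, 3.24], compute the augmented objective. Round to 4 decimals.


Step 1: Compute log-barrier.
ln values: [0.7419, 0.7275, 1.5195, -0.0943, 1.1756]
phi = -(0.7419 + 0.7275 + 1.5195 - 0.0943 + 1.1756) = -4.0703
Step 2: Compute augmented objective.
t*f(x) = 1.94*-8.36 = -16.2184
Total = -16.2184 - 4.0703 = -20.2887


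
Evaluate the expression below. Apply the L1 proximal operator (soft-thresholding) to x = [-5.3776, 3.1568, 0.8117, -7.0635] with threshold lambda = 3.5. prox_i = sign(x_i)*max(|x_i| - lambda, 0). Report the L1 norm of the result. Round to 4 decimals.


Soft-thresholding with lambda = 3.5:
prox(-5.3776) = sign(-5.3776)*max(|-5.3776| - 3.5, 0) = -1.8776
prox(3.1568) = sign(3.1568)*max(|3.1568| - 3.5, 0) = 0.0
prox(0.8117) = sign(0.8117)*max(|0.8117| - 3.5, 0) = 0.0
prox(-7.0635) = sign(-7.0635)*max(|-7.0635| - 3.5, 0) = -3.5635
prox(x) = [-1.8776, 0.0, 0.0, -3.5635]
||prox(x)||_1 = 1.8776 + 0.0 + 0.0 + 3.5635 = 5.4411


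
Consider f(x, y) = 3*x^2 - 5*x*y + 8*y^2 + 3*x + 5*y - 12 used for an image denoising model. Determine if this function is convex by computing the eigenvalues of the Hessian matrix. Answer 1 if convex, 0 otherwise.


The Hessian of f(x,y) = 3*x^2 - 5*x*y + 8*y^2 + 3*x + 5*y - 12 is:
H = [[6, -5], [-5, 16]]
Trace = 6 + 16 = 22
Determinant = 6*16 - (-5)^2 = 71
Discriminant = (22)^2 - 4*71 = 200.0
Eigenvalues: lambda_1 = 3.9289, lambda_2 = 18.0711
The function is convex.

1


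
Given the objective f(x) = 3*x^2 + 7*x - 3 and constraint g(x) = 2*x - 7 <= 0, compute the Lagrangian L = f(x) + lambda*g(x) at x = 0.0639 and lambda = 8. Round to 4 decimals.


Step 1: Evaluate f(x).
f(0.0639) = 3*0.0639^2 + 7*0.0639 - 3 = -2.5405
Step 2: Evaluate g(x).
g(0.0639) = 2*0.0639 - 7 = -6.8722
Step 3: Compute Lagrangian.
L = -2.5405 + 8*-6.8722 = -57.5181


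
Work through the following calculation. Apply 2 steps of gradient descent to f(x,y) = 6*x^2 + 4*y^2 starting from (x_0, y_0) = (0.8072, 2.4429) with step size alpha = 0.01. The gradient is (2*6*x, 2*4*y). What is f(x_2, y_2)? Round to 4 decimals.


Gradient descent on f(x,y) = 6*x^2 + 4*y^2.
Starting point: (0.8072, 2.4429), alpha = 0.01
Step 1: grad_x = 2*6*0.8072 = 9.6864, grad_y = 2*4*2.4429 = 19.5432
  x_1 = 0.8072 - 0.01*9.6864 = 0.7103
  y_1 = 2.4429 - 0.01*19.5432 = 2.2475
Step 2: grad_x = 2*6*0.7103 = 8.524, grad_y = 2*4*2.2475 = 17.9797
  x_2 = 0.7103 - 0.01*8.524 = 0.6251
  y_2 = 2.2475 - 0.01*17.9797 = 2.0677
f(0.6251, 2.0677) = 6*0.6251^2 + 4*2.0677^2 = 19.4455


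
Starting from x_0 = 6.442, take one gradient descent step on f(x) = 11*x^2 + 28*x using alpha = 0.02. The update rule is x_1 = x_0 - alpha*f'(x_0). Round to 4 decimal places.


We compute the gradient at x_0 and apply the update.
f'(x) = 22*x + 28
f'(6.442) = 22*6.442 + 28 = 169.724
x_1 = 6.442 - 0.02*169.724 = 3.0475


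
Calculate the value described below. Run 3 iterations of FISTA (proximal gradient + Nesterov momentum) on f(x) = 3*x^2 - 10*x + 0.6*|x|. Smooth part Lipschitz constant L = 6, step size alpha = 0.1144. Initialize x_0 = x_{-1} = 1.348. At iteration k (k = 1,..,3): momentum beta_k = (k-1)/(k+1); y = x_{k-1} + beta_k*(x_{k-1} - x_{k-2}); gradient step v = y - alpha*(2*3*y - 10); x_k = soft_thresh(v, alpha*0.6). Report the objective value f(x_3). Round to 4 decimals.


FISTA on f(x) = 3*x^2 - 10*x + 0.6*|x|
L = 6, alpha = 0.1144
Iteration 1: beta = 0.0, y = 1.348 + 0.0*(1.348 - 1.348) = 1.348
  grad(y) = -1.912, v = y - alpha*grad = 1.5667
  prox(v) = soft_thresh(1.5667, 0.0686) = 1.4981
Iteration 2: beta = 0.3333, y = 1.4981 + 0.3333*(1.4981 - 1.348) = 1.5481
  grad(y) = -0.7113, v = y - alpha*grad = 1.6295
  prox(v) = soft_thresh(1.6295, 0.0686) = 1.5609
Iteration 3: beta = 0.5, y = 1.5609 + 0.5*(1.5609 - 1.4981) = 1.5922
  grad(y) = -0.4466, v = y - alpha*grad = 1.6433
  prox(v) = soft_thresh(1.6433, 0.0686) = 1.5747
f(x_3) = 3*1.5747^2 - 10*1.5747 + 0.6*|1.5747| = -7.3631


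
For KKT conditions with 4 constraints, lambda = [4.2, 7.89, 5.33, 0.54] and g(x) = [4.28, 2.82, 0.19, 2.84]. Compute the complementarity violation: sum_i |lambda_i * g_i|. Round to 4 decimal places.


KKT complementary slackness check:
lambda_1 * g_1 = 4.2 * 4.28 = 17.976
lambda_2 * g_2 = 7.89 * 2.82 = 22.2498
lambda_3 * g_3 = 5.33 * 0.19 = 1.0127
lambda_4 * g_4 = 0.54 * 2.84 = 1.5336
Total violation = 17.976 + 22.2498 + 1.0127 + 1.5336 = 42.7721


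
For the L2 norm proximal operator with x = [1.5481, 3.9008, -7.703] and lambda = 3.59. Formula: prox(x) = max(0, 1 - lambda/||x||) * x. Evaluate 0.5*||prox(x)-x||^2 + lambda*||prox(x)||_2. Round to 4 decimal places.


Step 1: Compute ||x||.
||x|| = 8.7721
Step 2: Compute scaling factor.
scale = max(0, 1 - 3.59/8.7721) = 0.5907
Step 3: prox(x) = [0.9145, 2.3044, -4.5505]
||prox(x)|| = 5.1821
Step 4: Proximal objective.
0.5*||prox-x||^2 = 6.4441
lambda*||prox|| = 18.6037
Total = 25.0477


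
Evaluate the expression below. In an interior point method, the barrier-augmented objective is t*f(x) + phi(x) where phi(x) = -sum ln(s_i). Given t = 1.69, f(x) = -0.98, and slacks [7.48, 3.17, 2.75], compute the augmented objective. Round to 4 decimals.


Step 1: Compute log-barrier.
ln values: [2.0122, 1.1537, 1.0116]
phi = -(2.0122 + 1.1537 + 1.0116) = -4.1776
Step 2: Compute augmented objective.
t*f(x) = 1.69*-0.98 = -1.6562
Total = -1.6562 - 4.1776 = -5.8338


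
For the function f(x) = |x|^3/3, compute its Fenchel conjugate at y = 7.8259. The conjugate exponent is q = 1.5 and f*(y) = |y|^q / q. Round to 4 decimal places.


The conjugate exponent q satisfies 1/p + 1/q = 1.
p = 3, so q = 3/(3 - 1) = 1.5
|y|^q = 7.8259^1.5 = 21.8928
f*(7.8259) = 21.8928 / 1.5 = 14.5952


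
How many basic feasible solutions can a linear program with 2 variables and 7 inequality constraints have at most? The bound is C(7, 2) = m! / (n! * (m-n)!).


Each vertex corresponds to some choice of n active constraints out of m, so the number of vertices is at most C(m, n) = m! / (n!(m-n)!).
m = 7, n = 2
Numerator: 7 * 6
Denominator: 2! = 2
C(7, 2) = 21


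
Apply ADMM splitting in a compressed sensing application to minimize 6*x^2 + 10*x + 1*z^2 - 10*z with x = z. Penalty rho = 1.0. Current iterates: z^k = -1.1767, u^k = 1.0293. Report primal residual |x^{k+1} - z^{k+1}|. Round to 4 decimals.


ADMM iteration with rho = 1.0, z^k = -1.1767, u^k = 1.0293
Step 1: x-update.
Minimize 6*x^2 + 10*x + (1.0/2)*(x + 1.1767 + 1.0293)^2
FOC: (2*6 + 1.0)*x = -10 + 1.0*(-1.1767 - 1.0293)
x^{k+1} = -0.9389
Step 2: z-update.
Minimize 1*z^2 - 10*z + (1.0/2)*(-0.9389 - z + 1.0293)^2
FOC: (2*1 + 1.0)*z = 10 + 1.0*(-0.9389 + 1.0293)
z^{k+1} = 3.3635
Step 3: u-update.
u^{k+1} = 1.0293 - 0.9389 - 3.3635 = -3.2731
Step 4: Primal residual = |-0.9389 - 3.3635| = 4.3024


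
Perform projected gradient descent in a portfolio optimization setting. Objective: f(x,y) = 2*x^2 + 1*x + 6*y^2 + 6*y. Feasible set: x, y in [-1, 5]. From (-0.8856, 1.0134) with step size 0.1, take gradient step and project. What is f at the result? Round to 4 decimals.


Step 1: Compute gradient at (-0.8856, 1.0134).
grad_x = 2*2*-0.8856 + 1 = -2.5424
grad_y = 2*6*1.0134 + 6 = 18.1608
Step 2: Gradient step.
x_raw = -0.8856 - 0.1*-2.5424 = -0.6314
y_raw = 1.0134 - 0.1*18.1608 = -0.8027
Step 3: Project onto [-1, 5].
x_proj = clip(-0.6314) = -0.6314
y_proj = clip(-0.8027) = -0.8027
Step 4: Evaluate f.
f(-0.6314, -0.8027) = -0.7844


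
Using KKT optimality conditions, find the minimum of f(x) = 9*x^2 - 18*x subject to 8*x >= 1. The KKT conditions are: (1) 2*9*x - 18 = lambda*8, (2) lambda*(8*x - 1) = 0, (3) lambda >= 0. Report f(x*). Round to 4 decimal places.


Step 1: Try lambda = 0 (constraint inactive).
Stationarity: 2*9*x - 18 = 0
x* = 18/(2*9) = 1.0
Check constraint: 8*1.0 = 8.0 >= 1 -- satisfied.
Step 2: Compute optimal value.
f(x*) = 9*1.0^2 - 18*1.0 = -9.0


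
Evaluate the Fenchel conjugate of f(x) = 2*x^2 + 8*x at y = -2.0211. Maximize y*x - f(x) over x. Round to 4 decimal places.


f*(y) = sup_x {y*x - a*x^2 - b*x} = sup_x {(y-b)*x - a*x^2}
FOC: (y - b) - 2a*x = 0 => x* = (y - b)/(2a)
x* = (-2.0211 - 8)/(2*2) = -2.5053
f*(-2.0211) = (y-b)^2/(4a) = (-2.0211 - 8)^2/(4*2)
= 100.4224/8 = 12.5528


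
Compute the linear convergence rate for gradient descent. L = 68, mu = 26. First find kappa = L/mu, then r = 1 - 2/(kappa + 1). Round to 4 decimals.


Step 1: Compute the condition number.
kappa = L/mu = 68/26 = 2.6154
Step 2: Compute the convergence rate.
r = 1 - 2/(kappa + 1) = 1 - 2*mu/(L + mu) = (L - mu)/(L + mu) = 42/94 = 0.4468


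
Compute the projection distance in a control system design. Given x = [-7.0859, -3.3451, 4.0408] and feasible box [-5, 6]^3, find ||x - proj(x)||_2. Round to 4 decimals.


Project each component onto [-5, 6].
clip(-7.0859) = -5.0, clip(-3.3451) = -3.3451, clip(4.0408) = 4.0408
Projection = [-5.0, -3.3451, 4.0408]
Squared diffs: [4.351, 0.0, 0.0]
Distance = sqrt(4.351) = 2.0859


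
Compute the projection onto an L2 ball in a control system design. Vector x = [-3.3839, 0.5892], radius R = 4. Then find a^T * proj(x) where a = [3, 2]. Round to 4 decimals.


Step 1: Compute ||x|| (intermediates to 6 decimals).
||x|| = sqrt((-3.3839)^2 + 0.5892^2) = 3.434812
Step 2: Project.
Since ||x|| <= R, proj = x (no scaling needed).
proj(x) = [-3.3839, 0.5892]
Step 3: Dot product.
a^T * proj(x) = 3*(-3.3839) + 2*0.5892 = -8.9733


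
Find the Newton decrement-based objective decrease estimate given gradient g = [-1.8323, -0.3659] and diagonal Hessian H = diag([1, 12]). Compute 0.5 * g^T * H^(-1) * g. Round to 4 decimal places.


Step 1: H is diagonal, so H^(-1) * g = [-1.8323, -0.0305].
Step 2: g^T H^(-1) g = sum_i g_i^2 / H_ii
  = (-1.8323)^2/1 + (-0.3659)^2/12
  = 3.3573 + 0.0112 = 3.3685
Step 3: Objective decrease = 0.5 * g^T H^(-1) g = 1.6842


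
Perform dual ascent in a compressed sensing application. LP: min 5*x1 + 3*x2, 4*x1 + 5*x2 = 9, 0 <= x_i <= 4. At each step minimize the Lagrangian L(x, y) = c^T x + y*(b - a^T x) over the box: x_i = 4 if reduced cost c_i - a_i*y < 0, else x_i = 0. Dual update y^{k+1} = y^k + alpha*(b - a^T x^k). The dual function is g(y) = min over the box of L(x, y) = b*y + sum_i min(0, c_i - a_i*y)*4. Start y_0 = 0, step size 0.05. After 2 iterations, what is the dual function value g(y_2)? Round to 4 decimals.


Dual ascent for LP: min 5*x1 + 3*x2, 4*x1 + 5*x2 = 9, 0 <= x_i <= 4
Step 1: y^k = 0.0, reduced costs: (5.0, 3.0)
  x^k = (0.0, 0.0), subgradient = b - a^T x = 9.0
  y^{k+1} = 0.0 + 0.05*9.0 = 0.45
Step 2: y^k = 0.45, reduced costs: (3.2, 0.75)
  x^k = (0.0, 0.0), subgradient = b - a^T x = 9.0
  y^{k+1} = 0.45 + 0.05*9.0 = 0.9
Dual objective at y_2 = 0.9: reduced costs (1.4, -1.5), box minimizer x = (0.0, 4.0)
g(y_2) = b*y + (c1 - a1*y)*x1 + (c2 - a2*y)*x2 = 9*0.9 + 1.4*0.0 + (-1.5)*4.0 = 8.1 + 0.0 - 6.0 = 2.1


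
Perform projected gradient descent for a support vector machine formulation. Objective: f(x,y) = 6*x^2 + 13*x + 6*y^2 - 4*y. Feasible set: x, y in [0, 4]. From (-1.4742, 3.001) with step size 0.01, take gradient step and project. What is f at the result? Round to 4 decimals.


Step 1: Compute gradient at (-1.4742, 3.001).
grad_x = 2*6*-1.4742 + 13 = -4.6904
grad_y = 2*6*3.001 - 4 = 32.012
Step 2: Gradient step.
x_raw = -1.4742 - 0.01*-4.6904 = -1.4273
y_raw = 3.001 - 0.01*32.012 = 2.6809
Step 3: Project onto [0, 4].
x_proj = clip(-1.4273) = 0.0
y_proj = clip(2.6809) = 2.6809
Step 4: Evaluate f.
f(0.0, 2.6809) = 32.3992


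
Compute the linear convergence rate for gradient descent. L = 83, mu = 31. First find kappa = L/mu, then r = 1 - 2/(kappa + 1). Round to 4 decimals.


Step 1: Compute the condition number.
kappa = L/mu = 83/31 = 2.6774
Step 2: Compute the convergence rate.
r = 1 - 2/(kappa + 1) = 1 - 2*mu/(L + mu) = (L - mu)/(L + mu) = 52/114 = 0.4561


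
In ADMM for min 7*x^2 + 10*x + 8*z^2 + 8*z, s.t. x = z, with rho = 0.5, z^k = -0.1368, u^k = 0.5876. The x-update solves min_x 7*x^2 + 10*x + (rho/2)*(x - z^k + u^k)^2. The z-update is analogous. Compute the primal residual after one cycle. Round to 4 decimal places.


ADMM iteration with rho = 0.5, z^k = -0.1368, u^k = 0.5876
Step 1: x-update.
Minimize 7*x^2 + 10*x + (0.5/2)*(x + 0.1368 + 0.5876)^2
FOC: (2*7 + 0.5)*x = -10 + 0.5*(-0.1368 - 0.5876)
x^{k+1} = -0.7146
Step 2: z-update.
Minimize 8*z^2 + 8*z + (0.5/2)*(-0.7146 - z + 0.5876)^2
FOC: (2*8 + 0.5)*z = -8 + 0.5*(-0.7146 + 0.5876)
z^{k+1} = -0.4887
Step 3: u-update.
u^{k+1} = 0.5876 - 0.7146 + 0.4887 = 0.3617
Step 4: Primal residual = |-0.7146 + 0.4887| = 0.2259


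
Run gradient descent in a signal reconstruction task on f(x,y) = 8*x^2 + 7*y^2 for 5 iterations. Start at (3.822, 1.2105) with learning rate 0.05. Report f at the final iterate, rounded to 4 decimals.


Gradient descent on f(x,y) = 8*x^2 + 7*y^2.
Starting point: (3.822, 1.2105), alpha = 0.05
Step 1: grad_x = 2*8*3.822 = 61.152, grad_y = 2*7*1.2105 = 16.947
  x_1 = 3.822 - 0.05*61.152 = 0.7644
  y_1 = 1.2105 - 0.05*16.947 = 0.3632
Step 2: grad_x = 2*8*0.7644 = 12.2304, grad_y = 2*7*0.3632 = 5.0841
  x_2 = 0.7644 - 0.05*12.2304 = 0.1529
  y_2 = 0.3632 - 0.05*5.0841 = 0.1089
Step 3: grad_x = 2*8*0.1529 = 2.4461, grad_y = 2*7*0.1089 = 1.5252
  x_3 = 0.1529 - 0.05*2.4461 = 0.0306
  y_3 = 0.1089 - 0.05*1.5252 = 0.0327
Step 4: grad_x = 2*8*0.0306 = 0.4892, grad_y = 2*7*0.0327 = 0.4576
  x_4 = 0.0306 - 0.05*0.4892 = 0.0061
  y_4 = 0.0327 - 0.05*0.4576 = 0.0098
Step 5: grad_x = 2*8*0.0061 = 0.0978, grad_y = 2*7*0.0098 = 0.1373
  x_5 = 0.0061 - 0.05*0.0978 = 0.0012
  y_5 = 0.0098 - 0.05*0.1373 = 0.0029
f(0.0012, 0.0029) = 8*0.0012^2 + 7*0.0029^2 = 0.0001


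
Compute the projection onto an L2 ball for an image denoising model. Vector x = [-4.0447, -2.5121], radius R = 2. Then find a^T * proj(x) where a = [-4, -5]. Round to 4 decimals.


Step 1: Compute ||x|| (intermediates to 6 decimals).
||x|| = sqrt((-4.0447)^2 + (-2.5121)^2) = 4.761328
Step 2: Project.
Since ||x|| > R, scale = R/||x|| = 2/4.761328 = 0.420051, proj(x) = scale * x
proj(x) = [-1.69898, -1.05521]
Step 3: Dot product.
a^T * proj(x) = -4*(-1.69898) - 5*(-1.05521) = 12.072


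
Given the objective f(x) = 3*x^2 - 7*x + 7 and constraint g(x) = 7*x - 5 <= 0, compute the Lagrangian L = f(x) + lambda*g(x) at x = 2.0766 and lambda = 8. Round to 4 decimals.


Step 1: Evaluate f(x).
f(2.0766) = 3*2.0766^2 - 7*2.0766 + 7 = 5.4006
Step 2: Evaluate g(x).
g(2.0766) = 7*2.0766 - 5 = 9.5362
Step 3: Compute Lagrangian.
L = 5.4006 + 8*9.5362 = 81.6902


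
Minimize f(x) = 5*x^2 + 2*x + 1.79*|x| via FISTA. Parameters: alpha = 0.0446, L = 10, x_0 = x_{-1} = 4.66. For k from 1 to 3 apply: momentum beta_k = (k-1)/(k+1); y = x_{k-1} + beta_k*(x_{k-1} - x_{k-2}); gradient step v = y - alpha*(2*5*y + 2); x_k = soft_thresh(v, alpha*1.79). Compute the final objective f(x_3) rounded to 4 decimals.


FISTA on f(x) = 5*x^2 + 2*x + 1.79*|x|
L = 10, alpha = 0.0446
Iteration 1: beta = 0.0, y = 4.66 + 0.0*(4.66 - 4.66) = 4.66
  grad(y) = 48.6, v = y - alpha*grad = 2.4924
  prox(v) = soft_thresh(2.4924, 0.0798) = 2.4126
Iteration 2: beta = 0.3333, y = 2.4126 + 0.3333*(2.4126 - 4.66) = 1.6635
  grad(y) = 18.6347, v = y - alpha*grad = 0.8324
  prox(v) = soft_thresh(0.8324, 0.0798) = 0.7525
Iteration 3: beta = 0.5, y = 0.7525 + 0.5*(0.7525 - 2.4126) = -0.0775
  grad(y) = 1.2249, v = y - alpha*grad = -0.1321
  prox(v) = soft_thresh(-0.1321, 0.0798) = -0.0523
f(x_3) = 5*(-0.0523)^2 + 2*(-0.0523) + 1.79*|-0.0523| = 0.0027


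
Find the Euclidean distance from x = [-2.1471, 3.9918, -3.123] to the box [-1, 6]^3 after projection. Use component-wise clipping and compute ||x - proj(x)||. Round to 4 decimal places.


Project each component onto [-1, 6].
clip(-2.1471) = -1.0, clip(3.9918) = 3.9918, clip(-3.123) = -1.0
Projection = [-1.0, 3.9918, -1.0]
Squared diffs: [1.3158, 0.0, 4.5071]
Distance = sqrt(5.8229) = 2.4131


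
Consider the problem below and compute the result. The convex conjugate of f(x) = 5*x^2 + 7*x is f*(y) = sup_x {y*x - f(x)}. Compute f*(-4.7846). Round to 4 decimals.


f*(y) = sup_x {y*x - a*x^2 - b*x} = sup_x {(y-b)*x - a*x^2}
FOC: (y - b) - 2a*x = 0 => x* = (y - b)/(2a)
x* = (-4.7846 - 7)/(2*5) = -1.1785
f*(-4.7846) = (y-b)^2/(4a) = (-4.7846 - 7)^2/(4*5)
= 138.8768/20 = 6.9438


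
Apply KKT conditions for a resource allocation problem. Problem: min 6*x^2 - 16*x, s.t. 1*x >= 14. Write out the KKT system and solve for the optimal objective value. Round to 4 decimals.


Step 1: Try lambda = 0 (constraint inactive).
x_unc = 16/(2*6) = 1.3333
Check: 1*1.3333 = 1.3333 < 14 -- violated!
Step 2: Constraint must be active: 1*x = 14
x* = 14/1 = 14.0
lambda = (2*6*14.0 - 16)/1 = 152.0
Step 3: Compute optimal value.
f(x*) = 6*14.0^2 - 16*14.0 = 952.0


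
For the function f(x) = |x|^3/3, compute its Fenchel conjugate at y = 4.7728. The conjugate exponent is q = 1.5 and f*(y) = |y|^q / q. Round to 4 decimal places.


The conjugate exponent q satisfies 1/p + 1/q = 1.
p = 3, so q = 3/(3 - 1) = 1.5
|y|^q = 4.7728^1.5 = 10.427
f*(4.7728) = 10.427 / 1.5 = 6.9513


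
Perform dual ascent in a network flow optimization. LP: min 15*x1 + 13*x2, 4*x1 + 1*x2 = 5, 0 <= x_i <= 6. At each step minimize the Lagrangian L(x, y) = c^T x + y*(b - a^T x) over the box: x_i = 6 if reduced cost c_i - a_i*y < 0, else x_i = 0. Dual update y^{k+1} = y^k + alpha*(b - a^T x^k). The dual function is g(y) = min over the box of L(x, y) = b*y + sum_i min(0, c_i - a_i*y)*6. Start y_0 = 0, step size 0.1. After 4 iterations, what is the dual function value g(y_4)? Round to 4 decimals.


Dual ascent for LP: min 15*x1 + 13*x2, 4*x1 + 1*x2 = 5, 0 <= x_i <= 6
Step 1: y^k = 0.0, reduced costs: (15.0, 13.0)
  x^k = (0.0, 0.0), subgradient = b - a^T x = 5.0
  y^{k+1} = 0.0 + 0.1*5.0 = 0.5
Step 2: y^k = 0.5, reduced costs: (13.0, 12.5)
  x^k = (0.0, 0.0), subgradient = b - a^T x = 5.0
  y^{k+1} = 0.5 + 0.1*5.0 = 1.0
Step 3: y^k = 1.0, reduced costs: (11.0, 12.0)
  x^k = (0.0, 0.0), subgradient = b - a^T x = 5.0
  y^{k+1} = 1.0 + 0.1*5.0 = 1.5
Step 4: y^k = 1.5, reduced costs: (9.0, 11.5)
  x^k = (0.0, 0.0), subgradient = b - a^T x = 5.0
  y^{k+1} = 1.5 + 0.1*5.0 = 2.0
Dual objective at y_4 = 2.0: reduced costs (7.0, 11.0), box minimizer x = (0.0, 0.0)
g(y_4) = b*y + (c1 - a1*y)*x1 + (c2 - a2*y)*x2 = 5*2.0 + 7.0*0.0 + 11.0*0.0 = 10.0 + 0.0 + 0.0 = 10.0


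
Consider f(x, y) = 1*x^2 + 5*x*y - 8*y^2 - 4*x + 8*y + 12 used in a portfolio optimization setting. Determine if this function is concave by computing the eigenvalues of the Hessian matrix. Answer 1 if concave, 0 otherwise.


The Hessian of f(x,y) = 1*x^2 + 5*x*y - 8*y^2 - 4*x + 8*y + 12 is:
H = [[2, 5], [5, -16]]
Trace = 2 - 16 = -14
Determinant = 2*-16 - (5)^2 = -57
Discriminant = (-14)^2 - 4*-57 = 424.0
Eigenvalues: lambda_1 = -17.2956, lambda_2 = 3.2956
The function is not concave.

0


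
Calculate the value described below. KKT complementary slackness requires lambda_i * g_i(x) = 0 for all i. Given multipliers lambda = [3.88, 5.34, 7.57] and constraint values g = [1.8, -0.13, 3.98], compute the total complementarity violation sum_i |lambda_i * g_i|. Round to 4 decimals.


KKT complementary slackness check:
lambda_1 * g_1 = 3.88 * 1.8 = 6.984
lambda_2 * g_2 = 5.34 * -0.13 = -0.6942
lambda_3 * g_3 = 7.57 * 3.98 = 30.1286
Total violation = 6.984 + 0.6942 + 30.1286 = 37.8068


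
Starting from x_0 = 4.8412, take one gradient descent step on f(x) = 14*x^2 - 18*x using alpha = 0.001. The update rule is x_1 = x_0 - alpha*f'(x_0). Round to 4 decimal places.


We compute the gradient at x_0 and apply the update.
f'(x) = 28*x - 18
f'(4.8412) = 28*4.8412 - 18 = 117.5536
x_1 = 4.8412 - 0.001*117.5536 = 4.7236


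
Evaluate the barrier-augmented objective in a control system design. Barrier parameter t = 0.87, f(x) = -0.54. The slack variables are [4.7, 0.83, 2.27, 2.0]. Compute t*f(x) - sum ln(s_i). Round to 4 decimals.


Step 1: Compute log-barrier.
ln values: [1.5476, -0.1863, 0.8198, 0.6931]
phi = -(1.5476 - 0.1863 + 0.8198 + 0.6931) = -2.8742
Step 2: Compute augmented objective.
t*f(x) = 0.87*-0.54 = -0.4698
Total = -0.4698 - 2.8742 = -3.344


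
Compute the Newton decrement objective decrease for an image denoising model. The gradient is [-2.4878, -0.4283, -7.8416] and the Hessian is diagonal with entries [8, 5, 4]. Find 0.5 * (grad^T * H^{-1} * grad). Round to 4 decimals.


Step 1: H is diagonal, so H^(-1) * g = [-0.311, -0.0857, -1.9604].
Step 2: g^T H^(-1) g = sum_i g_i^2 / H_ii
  = (-2.4878)^2/8 + (-0.4283)^2/5 + (-7.8416)^2/4
  = 0.7736 + 0.0367 + 15.3727 = 16.183
Step 3: Objective decrease = 0.5 * g^T H^(-1) g = 8.0915


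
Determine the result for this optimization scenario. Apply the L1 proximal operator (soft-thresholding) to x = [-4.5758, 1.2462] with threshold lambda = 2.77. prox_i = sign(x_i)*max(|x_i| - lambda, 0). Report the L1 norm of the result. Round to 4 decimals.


Soft-thresholding with lambda = 2.77:
prox(-4.5758) = sign(-4.5758)*max(|-4.5758| - 2.77, 0) = -1.8058
prox(1.2462) = sign(1.2462)*max(|1.2462| - 2.77, 0) = 0.0
prox(x) = [-1.8058, 0.0]
||prox(x)||_1 = 1.8058 + 0.0 = 1.8058


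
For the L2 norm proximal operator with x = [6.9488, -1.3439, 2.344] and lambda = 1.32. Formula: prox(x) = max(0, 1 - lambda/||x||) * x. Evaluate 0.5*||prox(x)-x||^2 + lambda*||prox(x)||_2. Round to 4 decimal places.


Step 1: Compute ||x||.
||x|| = 7.4556
Step 2: Compute scaling factor.
scale = max(0, 1 - 1.32/7.4556) = 0.823
Step 3: prox(x) = [5.7185, -1.106, 1.929]
||prox(x)|| = 6.1356
Step 4: Proximal objective.
0.5*||prox-x||^2 = 0.8712
lambda*||prox|| = 8.099
Total = 8.9702


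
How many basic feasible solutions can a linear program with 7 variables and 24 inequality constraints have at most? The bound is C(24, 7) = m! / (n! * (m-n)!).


Each vertex corresponds to some choice of n active constraints out of m, so the number of vertices is at most C(m, n) = m! / (n!(m-n)!).
m = 24, n = 7
Numerator: 24 * 23 * 22 * 21 * 20 * 19 * 18
Denominator: 7! = 5040
C(24, 7) = 346104


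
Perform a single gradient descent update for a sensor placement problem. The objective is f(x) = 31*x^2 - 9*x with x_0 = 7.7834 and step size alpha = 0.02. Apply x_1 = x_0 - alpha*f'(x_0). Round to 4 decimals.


We compute the gradient at x_0 and apply the update.
f'(x) = 62*x - 9
f'(7.7834) = 62*7.7834 - 9 = 473.5708
x_1 = 7.7834 - 0.02*473.5708 = -1.688


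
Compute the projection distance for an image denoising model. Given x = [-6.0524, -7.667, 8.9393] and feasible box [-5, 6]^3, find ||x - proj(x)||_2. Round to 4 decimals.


Project each component onto [-5, 6].
clip(-6.0524) = -5.0, clip(-7.667) = -5.0, clip(8.9393) = 6.0
Projection = [-5.0, -5.0, 6.0]
Squared diffs: [1.1075, 7.1129, 8.6395]
Distance = sqrt(16.8599) = 4.1061


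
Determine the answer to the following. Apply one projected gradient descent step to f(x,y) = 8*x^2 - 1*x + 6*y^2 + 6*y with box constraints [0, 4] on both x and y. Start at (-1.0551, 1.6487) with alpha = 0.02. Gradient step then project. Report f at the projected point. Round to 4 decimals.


Step 1: Compute gradient at (-1.0551, 1.6487).
grad_x = 2*8*-1.0551 - 1 = -17.8816
grad_y = 2*6*1.6487 + 6 = 25.7844
Step 2: Gradient step.
x_raw = -1.0551 - 0.02*-17.8816 = -0.6975
y_raw = 1.6487 - 0.02*25.7844 = 1.133
Step 3: Project onto [0, 4].
x_proj = clip(-0.6975) = 0.0
y_proj = clip(1.133) = 1.133
Step 4: Evaluate f.
f(0.0, 1.133) = 14.5004


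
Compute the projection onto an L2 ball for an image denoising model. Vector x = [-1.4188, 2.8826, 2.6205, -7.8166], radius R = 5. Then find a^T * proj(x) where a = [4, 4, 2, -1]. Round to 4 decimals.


Step 1: Compute ||x|| (intermediates to 6 decimals).
||x|| = sqrt((-1.4188)^2 + 2.8826^2 + 2.6205^2 + (-7.8166)^2) = 8.848086
Step 2: Project.
Since ||x|| > R, scale = R/||x|| = 5/8.848086 = 0.565094, proj(x) = scale * x
proj(x) = [-0.801755, 1.62894, 1.480829, -4.417114]
Step 3: Dot product.
a^T * proj(x) = 4*(-0.801755) + 4*1.62894 + 2*1.480829 - 1*(-4.417114) = 10.6875


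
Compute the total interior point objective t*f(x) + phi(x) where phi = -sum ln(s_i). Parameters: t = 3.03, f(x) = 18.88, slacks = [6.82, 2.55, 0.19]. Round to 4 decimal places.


Step 1: Compute log-barrier.
ln values: [1.9199, 0.9361, -1.6607]
phi = -(1.9199 + 0.9361 - 1.6607) = -1.1952
Step 2: Compute augmented objective.
t*f(x) = 3.03*18.88 = 57.2064
Total = 57.2064 - 1.1952 = 56.0112


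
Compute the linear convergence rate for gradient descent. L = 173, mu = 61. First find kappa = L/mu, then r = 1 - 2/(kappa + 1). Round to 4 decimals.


Step 1: Compute the condition number.
kappa = L/mu = 173/61 = 2.8361
Step 2: Compute the convergence rate.
r = 1 - 2/(kappa + 1) = 1 - 2*mu/(L + mu) = (L - mu)/(L + mu) = 112/234 = 0.4786


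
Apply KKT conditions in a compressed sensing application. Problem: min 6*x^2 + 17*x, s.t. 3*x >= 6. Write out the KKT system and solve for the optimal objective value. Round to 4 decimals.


Step 1: Try lambda = 0 (constraint inactive).
x_unc = -17/(2*6) = -1.4167
Check: 3*-1.4167 = -4.2501 < 6 -- violated!
Step 2: Constraint must be active: 3*x = 6
x* = 6/3 = 2.0
lambda = (2*6*2.0 + 17)/3 = 13.6667
Step 3: Compute optimal value.
f(x*) = 6*2.0^2 + 17*2.0 = 58.0


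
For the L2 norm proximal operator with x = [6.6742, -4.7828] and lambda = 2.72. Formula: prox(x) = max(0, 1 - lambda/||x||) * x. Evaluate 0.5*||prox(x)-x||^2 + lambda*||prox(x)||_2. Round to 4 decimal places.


Step 1: Compute ||x||.
||x|| = 8.211
Step 2: Compute scaling factor.
scale = max(0, 1 - 2.72/8.211) = 0.6687
Step 3: prox(x) = [4.4633, -3.1984]
||prox(x)|| = 5.491
Step 4: Proximal objective.
0.5*||prox-x||^2 = 3.6992
lambda*||prox|| = 14.9355
Total = 18.6347


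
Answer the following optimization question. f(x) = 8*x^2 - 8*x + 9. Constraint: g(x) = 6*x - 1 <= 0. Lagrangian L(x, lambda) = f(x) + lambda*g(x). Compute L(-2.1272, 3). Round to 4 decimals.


Step 1: Evaluate f(x).
f(-2.1272) = 8*(-2.1272)^2 - 8*(-2.1272) + 9 = 62.2174
Step 2: Evaluate g(x).
g(-2.1272) = 6*-2.1272 - 1 = -13.7632
Step 3: Compute Lagrangian.
L = 62.2174 + 3*-13.7632 = 20.9278
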